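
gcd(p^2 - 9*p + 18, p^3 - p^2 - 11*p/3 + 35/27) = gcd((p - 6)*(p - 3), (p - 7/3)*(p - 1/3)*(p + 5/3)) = 1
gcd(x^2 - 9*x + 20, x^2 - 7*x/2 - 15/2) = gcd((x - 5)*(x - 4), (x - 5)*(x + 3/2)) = x - 5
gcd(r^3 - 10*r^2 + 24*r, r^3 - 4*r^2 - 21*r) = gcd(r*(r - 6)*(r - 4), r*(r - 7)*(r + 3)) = r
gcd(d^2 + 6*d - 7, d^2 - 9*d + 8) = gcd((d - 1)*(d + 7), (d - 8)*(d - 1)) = d - 1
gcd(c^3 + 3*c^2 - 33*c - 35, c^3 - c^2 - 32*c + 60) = c - 5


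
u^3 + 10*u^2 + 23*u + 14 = (u + 1)*(u + 2)*(u + 7)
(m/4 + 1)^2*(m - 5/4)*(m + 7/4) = m^4/16 + 17*m^3/32 + 285*m^2/256 - 19*m/32 - 35/16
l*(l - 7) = l^2 - 7*l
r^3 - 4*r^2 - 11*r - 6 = (r - 6)*(r + 1)^2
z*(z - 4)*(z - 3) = z^3 - 7*z^2 + 12*z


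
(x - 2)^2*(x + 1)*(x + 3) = x^4 - 9*x^2 + 4*x + 12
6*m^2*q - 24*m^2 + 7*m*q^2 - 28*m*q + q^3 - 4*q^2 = (m + q)*(6*m + q)*(q - 4)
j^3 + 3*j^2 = j^2*(j + 3)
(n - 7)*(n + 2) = n^2 - 5*n - 14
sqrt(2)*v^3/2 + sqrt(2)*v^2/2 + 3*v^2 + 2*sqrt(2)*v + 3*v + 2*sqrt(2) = (v + 1)*(v + 2*sqrt(2))*(sqrt(2)*v/2 + 1)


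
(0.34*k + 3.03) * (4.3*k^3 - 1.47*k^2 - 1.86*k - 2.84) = 1.462*k^4 + 12.5292*k^3 - 5.0865*k^2 - 6.6014*k - 8.6052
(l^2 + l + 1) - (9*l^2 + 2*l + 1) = -8*l^2 - l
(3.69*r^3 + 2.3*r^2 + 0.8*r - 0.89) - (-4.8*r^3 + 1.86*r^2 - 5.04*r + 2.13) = 8.49*r^3 + 0.44*r^2 + 5.84*r - 3.02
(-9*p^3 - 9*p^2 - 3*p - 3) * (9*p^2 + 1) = -81*p^5 - 81*p^4 - 36*p^3 - 36*p^2 - 3*p - 3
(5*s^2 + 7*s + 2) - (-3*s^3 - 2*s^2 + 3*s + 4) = 3*s^3 + 7*s^2 + 4*s - 2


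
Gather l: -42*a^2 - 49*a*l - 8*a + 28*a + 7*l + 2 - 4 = -42*a^2 + 20*a + l*(7 - 49*a) - 2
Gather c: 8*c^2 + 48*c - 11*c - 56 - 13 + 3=8*c^2 + 37*c - 66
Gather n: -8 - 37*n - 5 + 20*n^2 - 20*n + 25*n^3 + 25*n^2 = 25*n^3 + 45*n^2 - 57*n - 13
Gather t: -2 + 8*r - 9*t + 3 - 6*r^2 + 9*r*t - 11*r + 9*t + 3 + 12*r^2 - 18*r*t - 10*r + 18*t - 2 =6*r^2 - 13*r + t*(18 - 9*r) + 2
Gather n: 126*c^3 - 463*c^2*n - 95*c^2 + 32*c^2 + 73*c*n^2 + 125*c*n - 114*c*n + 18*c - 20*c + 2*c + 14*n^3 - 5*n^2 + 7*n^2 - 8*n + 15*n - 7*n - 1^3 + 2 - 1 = 126*c^3 - 63*c^2 + 14*n^3 + n^2*(73*c + 2) + n*(-463*c^2 + 11*c)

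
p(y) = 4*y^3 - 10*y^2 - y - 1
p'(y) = 12*y^2 - 20*y - 1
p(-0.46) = -3.05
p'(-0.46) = 10.74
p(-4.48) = -556.89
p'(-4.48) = 329.44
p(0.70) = -5.23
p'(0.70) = -9.12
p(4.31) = 129.18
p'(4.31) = 135.71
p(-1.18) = -20.32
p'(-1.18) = 39.31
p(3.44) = 40.05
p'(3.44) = 72.20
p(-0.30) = -1.71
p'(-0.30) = 6.08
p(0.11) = -1.23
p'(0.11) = -3.05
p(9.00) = 2096.00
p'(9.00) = 791.00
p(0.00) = -1.00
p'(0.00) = -1.00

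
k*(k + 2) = k^2 + 2*k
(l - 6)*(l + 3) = l^2 - 3*l - 18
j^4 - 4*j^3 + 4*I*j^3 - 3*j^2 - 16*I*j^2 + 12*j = j*(j - 4)*(j + I)*(j + 3*I)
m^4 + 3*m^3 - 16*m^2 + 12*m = m*(m - 2)*(m - 1)*(m + 6)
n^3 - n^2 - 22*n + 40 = (n - 4)*(n - 2)*(n + 5)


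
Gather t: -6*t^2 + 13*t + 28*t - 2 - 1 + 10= -6*t^2 + 41*t + 7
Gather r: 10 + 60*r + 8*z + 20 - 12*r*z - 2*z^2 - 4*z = r*(60 - 12*z) - 2*z^2 + 4*z + 30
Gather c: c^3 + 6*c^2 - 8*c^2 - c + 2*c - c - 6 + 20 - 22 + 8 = c^3 - 2*c^2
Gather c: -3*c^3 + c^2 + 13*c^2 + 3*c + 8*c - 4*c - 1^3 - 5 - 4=-3*c^3 + 14*c^2 + 7*c - 10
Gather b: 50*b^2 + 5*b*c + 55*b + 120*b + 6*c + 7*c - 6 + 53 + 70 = 50*b^2 + b*(5*c + 175) + 13*c + 117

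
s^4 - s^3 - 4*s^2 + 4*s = s*(s - 2)*(s - 1)*(s + 2)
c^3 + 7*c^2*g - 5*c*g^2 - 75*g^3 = (c - 3*g)*(c + 5*g)^2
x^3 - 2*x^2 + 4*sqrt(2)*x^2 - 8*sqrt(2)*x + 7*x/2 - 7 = (x - 2)*(x + sqrt(2)/2)*(x + 7*sqrt(2)/2)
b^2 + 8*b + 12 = (b + 2)*(b + 6)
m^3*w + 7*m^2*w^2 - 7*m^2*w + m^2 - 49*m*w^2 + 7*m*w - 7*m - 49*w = (m - 7)*(m + 7*w)*(m*w + 1)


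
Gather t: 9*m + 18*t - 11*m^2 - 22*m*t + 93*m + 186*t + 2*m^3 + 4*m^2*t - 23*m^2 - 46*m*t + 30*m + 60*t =2*m^3 - 34*m^2 + 132*m + t*(4*m^2 - 68*m + 264)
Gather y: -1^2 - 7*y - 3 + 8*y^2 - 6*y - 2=8*y^2 - 13*y - 6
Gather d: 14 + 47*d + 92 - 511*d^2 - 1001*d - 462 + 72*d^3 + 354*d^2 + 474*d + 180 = 72*d^3 - 157*d^2 - 480*d - 176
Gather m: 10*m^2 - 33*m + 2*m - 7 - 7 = 10*m^2 - 31*m - 14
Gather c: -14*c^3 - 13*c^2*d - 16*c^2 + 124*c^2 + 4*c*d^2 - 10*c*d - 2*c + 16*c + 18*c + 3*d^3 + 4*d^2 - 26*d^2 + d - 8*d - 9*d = -14*c^3 + c^2*(108 - 13*d) + c*(4*d^2 - 10*d + 32) + 3*d^3 - 22*d^2 - 16*d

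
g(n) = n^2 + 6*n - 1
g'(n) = 2*n + 6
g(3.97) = 38.58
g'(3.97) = 13.94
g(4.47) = 45.80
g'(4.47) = 14.94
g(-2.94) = -10.00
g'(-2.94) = 0.12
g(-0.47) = -3.60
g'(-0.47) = 5.06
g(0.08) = -0.51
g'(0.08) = 6.16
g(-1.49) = -7.72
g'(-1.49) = 3.02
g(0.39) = 1.49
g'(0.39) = 6.78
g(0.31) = 0.96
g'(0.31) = 6.62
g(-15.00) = 134.00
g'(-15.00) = -24.00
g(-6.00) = -1.00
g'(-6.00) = -6.00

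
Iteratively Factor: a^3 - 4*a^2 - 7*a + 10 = (a - 1)*(a^2 - 3*a - 10) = (a - 1)*(a + 2)*(a - 5)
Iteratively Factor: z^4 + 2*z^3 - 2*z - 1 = (z - 1)*(z^3 + 3*z^2 + 3*z + 1) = (z - 1)*(z + 1)*(z^2 + 2*z + 1) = (z - 1)*(z + 1)^2*(z + 1)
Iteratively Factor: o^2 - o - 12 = (o + 3)*(o - 4)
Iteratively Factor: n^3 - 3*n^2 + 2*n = (n)*(n^2 - 3*n + 2) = n*(n - 2)*(n - 1)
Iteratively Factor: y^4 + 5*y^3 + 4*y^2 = (y)*(y^3 + 5*y^2 + 4*y) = y^2*(y^2 + 5*y + 4) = y^2*(y + 1)*(y + 4)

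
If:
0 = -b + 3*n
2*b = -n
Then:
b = 0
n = 0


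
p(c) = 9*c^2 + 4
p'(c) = 18*c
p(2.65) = 67.20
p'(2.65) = 47.70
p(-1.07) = 14.30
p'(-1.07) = -19.26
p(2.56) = 62.98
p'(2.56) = 46.08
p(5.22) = 249.24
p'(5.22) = 93.96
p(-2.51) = 60.70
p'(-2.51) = -45.18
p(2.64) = 66.73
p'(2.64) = 47.52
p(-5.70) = 296.41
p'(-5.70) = -102.60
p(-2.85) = 77.10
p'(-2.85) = -51.30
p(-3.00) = 85.00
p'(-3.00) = -54.00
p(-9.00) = 733.00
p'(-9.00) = -162.00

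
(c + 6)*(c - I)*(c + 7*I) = c^3 + 6*c^2 + 6*I*c^2 + 7*c + 36*I*c + 42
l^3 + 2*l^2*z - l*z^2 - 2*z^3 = (l - z)*(l + z)*(l + 2*z)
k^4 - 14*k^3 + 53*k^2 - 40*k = k*(k - 8)*(k - 5)*(k - 1)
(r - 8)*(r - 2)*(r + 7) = r^3 - 3*r^2 - 54*r + 112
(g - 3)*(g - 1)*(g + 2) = g^3 - 2*g^2 - 5*g + 6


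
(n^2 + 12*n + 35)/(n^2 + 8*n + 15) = (n + 7)/(n + 3)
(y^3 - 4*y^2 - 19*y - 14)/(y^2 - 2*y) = (y^3 - 4*y^2 - 19*y - 14)/(y*(y - 2))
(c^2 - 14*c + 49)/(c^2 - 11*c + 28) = (c - 7)/(c - 4)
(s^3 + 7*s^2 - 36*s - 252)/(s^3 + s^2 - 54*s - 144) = (s^2 + s - 42)/(s^2 - 5*s - 24)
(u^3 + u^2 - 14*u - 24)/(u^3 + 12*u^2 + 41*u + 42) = (u - 4)/(u + 7)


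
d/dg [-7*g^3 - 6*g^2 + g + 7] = -21*g^2 - 12*g + 1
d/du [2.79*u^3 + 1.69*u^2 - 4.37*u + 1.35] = 8.37*u^2 + 3.38*u - 4.37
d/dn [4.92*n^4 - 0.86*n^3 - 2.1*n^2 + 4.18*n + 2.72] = 19.68*n^3 - 2.58*n^2 - 4.2*n + 4.18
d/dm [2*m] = 2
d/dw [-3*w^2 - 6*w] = -6*w - 6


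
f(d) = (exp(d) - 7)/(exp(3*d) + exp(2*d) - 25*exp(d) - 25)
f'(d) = (exp(d) - 7)*(-3*exp(3*d) - 2*exp(2*d) + 25*exp(d))/(exp(3*d) + exp(2*d) - 25*exp(d) - 25)^2 + exp(d)/(exp(3*d) + exp(2*d) - 25*exp(d) - 25) = (-(exp(d) - 7)*(3*exp(2*d) + 2*exp(d) - 25) + exp(3*d) + exp(2*d) - 25*exp(d) - 25)*exp(d)/(exp(3*d) + exp(2*d) - 25*exp(d) - 25)^2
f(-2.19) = 0.25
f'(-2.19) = -0.03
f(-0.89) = 0.19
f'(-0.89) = -0.06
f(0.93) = 0.07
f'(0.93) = -0.04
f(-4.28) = 0.28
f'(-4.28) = -0.00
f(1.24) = 0.06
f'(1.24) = 0.00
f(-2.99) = 0.26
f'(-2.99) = -0.01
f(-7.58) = 0.28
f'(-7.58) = -0.00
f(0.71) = 0.08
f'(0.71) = -0.05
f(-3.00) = 0.26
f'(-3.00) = -0.01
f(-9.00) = 0.28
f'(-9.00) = 0.00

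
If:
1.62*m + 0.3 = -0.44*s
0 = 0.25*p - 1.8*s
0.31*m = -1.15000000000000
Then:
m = -3.71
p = 93.43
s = 12.98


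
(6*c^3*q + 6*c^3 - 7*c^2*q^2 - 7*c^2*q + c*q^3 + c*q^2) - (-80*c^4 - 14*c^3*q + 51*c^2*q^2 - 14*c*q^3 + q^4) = 80*c^4 + 20*c^3*q + 6*c^3 - 58*c^2*q^2 - 7*c^2*q + 15*c*q^3 + c*q^2 - q^4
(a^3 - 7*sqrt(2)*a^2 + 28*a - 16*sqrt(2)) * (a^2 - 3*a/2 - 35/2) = a^5 - 7*sqrt(2)*a^4 - 3*a^4/2 + 21*a^3/2 + 21*sqrt(2)*a^3/2 - 42*a^2 + 213*sqrt(2)*a^2/2 - 490*a + 24*sqrt(2)*a + 280*sqrt(2)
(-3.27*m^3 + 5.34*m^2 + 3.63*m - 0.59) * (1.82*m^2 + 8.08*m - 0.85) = -5.9514*m^5 - 16.7028*m^4 + 52.5333*m^3 + 23.7176*m^2 - 7.8527*m + 0.5015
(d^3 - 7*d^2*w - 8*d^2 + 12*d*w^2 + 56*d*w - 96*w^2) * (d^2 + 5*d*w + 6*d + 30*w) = d^5 - 2*d^4*w - 2*d^4 - 23*d^3*w^2 + 4*d^3*w - 48*d^3 + 60*d^2*w^3 + 46*d^2*w^2 + 96*d^2*w - 120*d*w^3 + 1104*d*w^2 - 2880*w^3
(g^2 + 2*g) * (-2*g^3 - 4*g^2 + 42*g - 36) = -2*g^5 - 8*g^4 + 34*g^3 + 48*g^2 - 72*g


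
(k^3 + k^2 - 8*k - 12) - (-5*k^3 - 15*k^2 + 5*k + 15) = 6*k^3 + 16*k^2 - 13*k - 27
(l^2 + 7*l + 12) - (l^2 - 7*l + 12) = 14*l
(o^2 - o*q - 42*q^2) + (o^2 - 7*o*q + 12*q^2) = 2*o^2 - 8*o*q - 30*q^2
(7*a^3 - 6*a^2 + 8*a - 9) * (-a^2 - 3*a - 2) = -7*a^5 - 15*a^4 - 4*a^3 - 3*a^2 + 11*a + 18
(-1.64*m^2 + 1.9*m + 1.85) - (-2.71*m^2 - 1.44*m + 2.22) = 1.07*m^2 + 3.34*m - 0.37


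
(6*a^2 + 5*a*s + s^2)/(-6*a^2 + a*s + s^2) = (2*a + s)/(-2*a + s)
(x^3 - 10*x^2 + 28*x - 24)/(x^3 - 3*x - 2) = (x^2 - 8*x + 12)/(x^2 + 2*x + 1)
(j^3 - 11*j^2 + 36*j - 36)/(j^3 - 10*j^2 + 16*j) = (j^2 - 9*j + 18)/(j*(j - 8))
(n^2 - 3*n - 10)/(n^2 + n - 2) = (n - 5)/(n - 1)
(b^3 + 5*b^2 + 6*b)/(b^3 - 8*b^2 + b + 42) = b*(b + 3)/(b^2 - 10*b + 21)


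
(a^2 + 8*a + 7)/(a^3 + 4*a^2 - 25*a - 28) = 1/(a - 4)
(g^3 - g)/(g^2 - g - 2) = g*(g - 1)/(g - 2)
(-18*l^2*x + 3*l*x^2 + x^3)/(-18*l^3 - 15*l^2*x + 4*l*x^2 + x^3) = x/(l + x)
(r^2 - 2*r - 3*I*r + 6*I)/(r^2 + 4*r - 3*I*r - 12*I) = (r - 2)/(r + 4)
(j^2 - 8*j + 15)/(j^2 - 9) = (j - 5)/(j + 3)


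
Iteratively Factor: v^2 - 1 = (v - 1)*(v + 1)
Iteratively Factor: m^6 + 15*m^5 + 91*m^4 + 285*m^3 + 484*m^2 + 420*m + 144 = (m + 1)*(m^5 + 14*m^4 + 77*m^3 + 208*m^2 + 276*m + 144) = (m + 1)*(m + 2)*(m^4 + 12*m^3 + 53*m^2 + 102*m + 72) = (m + 1)*(m + 2)*(m + 3)*(m^3 + 9*m^2 + 26*m + 24) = (m + 1)*(m + 2)*(m + 3)*(m + 4)*(m^2 + 5*m + 6) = (m + 1)*(m + 2)*(m + 3)^2*(m + 4)*(m + 2)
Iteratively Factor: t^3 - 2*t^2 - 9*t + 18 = (t + 3)*(t^2 - 5*t + 6) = (t - 3)*(t + 3)*(t - 2)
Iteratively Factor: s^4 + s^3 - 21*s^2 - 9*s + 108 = (s + 4)*(s^3 - 3*s^2 - 9*s + 27) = (s - 3)*(s + 4)*(s^2 - 9) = (s - 3)^2*(s + 4)*(s + 3)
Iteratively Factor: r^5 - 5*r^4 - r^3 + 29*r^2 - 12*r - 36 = (r - 2)*(r^4 - 3*r^3 - 7*r^2 + 15*r + 18) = (r - 3)*(r - 2)*(r^3 - 7*r - 6) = (r - 3)*(r - 2)*(r + 2)*(r^2 - 2*r - 3) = (r - 3)^2*(r - 2)*(r + 2)*(r + 1)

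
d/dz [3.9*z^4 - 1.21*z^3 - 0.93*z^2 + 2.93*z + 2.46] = 15.6*z^3 - 3.63*z^2 - 1.86*z + 2.93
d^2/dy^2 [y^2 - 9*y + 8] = 2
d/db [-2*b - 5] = -2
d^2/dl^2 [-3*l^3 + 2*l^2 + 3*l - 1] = 4 - 18*l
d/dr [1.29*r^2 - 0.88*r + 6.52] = 2.58*r - 0.88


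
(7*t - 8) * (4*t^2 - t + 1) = 28*t^3 - 39*t^2 + 15*t - 8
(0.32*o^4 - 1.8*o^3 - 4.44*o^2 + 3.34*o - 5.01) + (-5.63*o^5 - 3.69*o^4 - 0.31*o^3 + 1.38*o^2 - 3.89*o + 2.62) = -5.63*o^5 - 3.37*o^4 - 2.11*o^3 - 3.06*o^2 - 0.55*o - 2.39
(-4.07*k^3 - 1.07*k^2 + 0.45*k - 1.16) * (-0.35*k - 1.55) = 1.4245*k^4 + 6.683*k^3 + 1.501*k^2 - 0.2915*k + 1.798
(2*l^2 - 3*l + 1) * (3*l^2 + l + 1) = 6*l^4 - 7*l^3 + 2*l^2 - 2*l + 1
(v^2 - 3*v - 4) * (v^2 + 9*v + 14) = v^4 + 6*v^3 - 17*v^2 - 78*v - 56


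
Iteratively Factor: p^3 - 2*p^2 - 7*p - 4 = (p - 4)*(p^2 + 2*p + 1) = (p - 4)*(p + 1)*(p + 1)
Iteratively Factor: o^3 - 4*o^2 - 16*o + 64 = (o - 4)*(o^2 - 16) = (o - 4)^2*(o + 4)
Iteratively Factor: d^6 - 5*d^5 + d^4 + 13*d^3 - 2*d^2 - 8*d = (d)*(d^5 - 5*d^4 + d^3 + 13*d^2 - 2*d - 8) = d*(d + 1)*(d^4 - 6*d^3 + 7*d^2 + 6*d - 8) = d*(d - 2)*(d + 1)*(d^3 - 4*d^2 - d + 4) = d*(d - 4)*(d - 2)*(d + 1)*(d^2 - 1) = d*(d - 4)*(d - 2)*(d + 1)^2*(d - 1)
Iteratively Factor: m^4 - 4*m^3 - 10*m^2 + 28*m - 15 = (m - 1)*(m^3 - 3*m^2 - 13*m + 15) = (m - 1)*(m + 3)*(m^2 - 6*m + 5) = (m - 5)*(m - 1)*(m + 3)*(m - 1)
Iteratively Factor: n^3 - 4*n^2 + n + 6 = (n - 2)*(n^2 - 2*n - 3) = (n - 2)*(n + 1)*(n - 3)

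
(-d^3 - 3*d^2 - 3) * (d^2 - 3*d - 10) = -d^5 + 19*d^3 + 27*d^2 + 9*d + 30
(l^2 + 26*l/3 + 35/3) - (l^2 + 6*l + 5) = 8*l/3 + 20/3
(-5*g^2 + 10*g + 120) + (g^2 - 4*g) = -4*g^2 + 6*g + 120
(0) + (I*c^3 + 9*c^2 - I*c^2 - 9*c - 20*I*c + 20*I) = I*c^3 + 9*c^2 - I*c^2 - 9*c - 20*I*c + 20*I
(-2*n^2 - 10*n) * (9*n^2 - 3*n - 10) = -18*n^4 - 84*n^3 + 50*n^2 + 100*n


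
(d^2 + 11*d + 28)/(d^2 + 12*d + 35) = (d + 4)/(d + 5)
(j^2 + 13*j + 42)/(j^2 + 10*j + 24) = (j + 7)/(j + 4)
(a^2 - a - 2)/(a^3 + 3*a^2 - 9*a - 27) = (a^2 - a - 2)/(a^3 + 3*a^2 - 9*a - 27)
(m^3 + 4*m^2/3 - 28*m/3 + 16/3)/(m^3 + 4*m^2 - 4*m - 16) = (m - 2/3)/(m + 2)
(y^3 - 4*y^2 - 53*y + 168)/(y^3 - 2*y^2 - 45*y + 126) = (y - 8)/(y - 6)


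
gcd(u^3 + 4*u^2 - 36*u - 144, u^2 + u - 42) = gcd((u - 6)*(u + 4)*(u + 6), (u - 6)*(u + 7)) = u - 6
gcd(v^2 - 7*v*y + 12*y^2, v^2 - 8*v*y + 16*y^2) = -v + 4*y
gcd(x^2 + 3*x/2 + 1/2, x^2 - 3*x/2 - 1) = x + 1/2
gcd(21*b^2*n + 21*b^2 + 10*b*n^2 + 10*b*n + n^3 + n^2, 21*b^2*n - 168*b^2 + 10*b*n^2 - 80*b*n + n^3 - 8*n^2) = 21*b^2 + 10*b*n + n^2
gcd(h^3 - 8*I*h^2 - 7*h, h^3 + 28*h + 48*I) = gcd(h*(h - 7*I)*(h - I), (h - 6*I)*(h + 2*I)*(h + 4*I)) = 1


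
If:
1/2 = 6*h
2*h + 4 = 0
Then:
No Solution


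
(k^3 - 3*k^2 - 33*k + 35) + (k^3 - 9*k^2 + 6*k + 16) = 2*k^3 - 12*k^2 - 27*k + 51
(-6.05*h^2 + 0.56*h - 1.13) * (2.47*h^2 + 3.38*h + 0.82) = -14.9435*h^4 - 19.0658*h^3 - 5.8593*h^2 - 3.3602*h - 0.9266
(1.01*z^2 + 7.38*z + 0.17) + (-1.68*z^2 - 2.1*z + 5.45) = -0.67*z^2 + 5.28*z + 5.62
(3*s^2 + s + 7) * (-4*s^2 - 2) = -12*s^4 - 4*s^3 - 34*s^2 - 2*s - 14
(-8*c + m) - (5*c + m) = -13*c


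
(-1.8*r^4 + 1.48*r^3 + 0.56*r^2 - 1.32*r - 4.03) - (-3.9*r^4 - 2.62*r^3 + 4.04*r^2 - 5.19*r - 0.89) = 2.1*r^4 + 4.1*r^3 - 3.48*r^2 + 3.87*r - 3.14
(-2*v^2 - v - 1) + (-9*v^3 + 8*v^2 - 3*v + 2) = -9*v^3 + 6*v^2 - 4*v + 1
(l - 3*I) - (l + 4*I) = -7*I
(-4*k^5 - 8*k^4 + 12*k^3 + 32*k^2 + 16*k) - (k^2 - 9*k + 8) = -4*k^5 - 8*k^4 + 12*k^3 + 31*k^2 + 25*k - 8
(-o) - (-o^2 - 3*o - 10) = o^2 + 2*o + 10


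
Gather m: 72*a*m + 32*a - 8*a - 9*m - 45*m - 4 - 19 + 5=24*a + m*(72*a - 54) - 18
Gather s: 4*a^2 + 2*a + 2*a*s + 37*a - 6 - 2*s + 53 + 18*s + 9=4*a^2 + 39*a + s*(2*a + 16) + 56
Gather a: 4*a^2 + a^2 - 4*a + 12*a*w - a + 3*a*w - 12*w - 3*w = 5*a^2 + a*(15*w - 5) - 15*w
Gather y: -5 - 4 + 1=-8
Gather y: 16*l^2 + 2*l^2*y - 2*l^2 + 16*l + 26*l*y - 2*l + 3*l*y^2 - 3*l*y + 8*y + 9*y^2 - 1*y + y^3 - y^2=14*l^2 + 14*l + y^3 + y^2*(3*l + 8) + y*(2*l^2 + 23*l + 7)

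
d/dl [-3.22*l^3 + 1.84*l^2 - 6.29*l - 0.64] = -9.66*l^2 + 3.68*l - 6.29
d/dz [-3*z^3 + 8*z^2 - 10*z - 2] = -9*z^2 + 16*z - 10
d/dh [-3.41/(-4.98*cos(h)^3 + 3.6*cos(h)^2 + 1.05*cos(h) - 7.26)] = (50.9454*cos(h)^2 - 24.552*cos(h) - 3.5805)*sin(h)/(4.98*cos(h)^3 - 3.6*cos(h)^2 - 1.05*cos(h) + 7.26)^2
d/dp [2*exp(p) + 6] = 2*exp(p)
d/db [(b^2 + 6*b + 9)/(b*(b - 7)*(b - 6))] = (-b^4 - 12*b^3 + 93*b^2 + 234*b - 378)/(b^2*(b^4 - 26*b^3 + 253*b^2 - 1092*b + 1764))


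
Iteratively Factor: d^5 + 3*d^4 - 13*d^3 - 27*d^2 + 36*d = (d + 3)*(d^4 - 13*d^2 + 12*d) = (d + 3)*(d + 4)*(d^3 - 4*d^2 + 3*d) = d*(d + 3)*(d + 4)*(d^2 - 4*d + 3) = d*(d - 3)*(d + 3)*(d + 4)*(d - 1)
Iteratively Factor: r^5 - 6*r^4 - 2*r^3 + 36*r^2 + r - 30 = (r + 2)*(r^4 - 8*r^3 + 14*r^2 + 8*r - 15) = (r + 1)*(r + 2)*(r^3 - 9*r^2 + 23*r - 15) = (r - 5)*(r + 1)*(r + 2)*(r^2 - 4*r + 3) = (r - 5)*(r - 1)*(r + 1)*(r + 2)*(r - 3)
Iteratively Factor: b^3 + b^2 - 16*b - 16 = (b + 4)*(b^2 - 3*b - 4) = (b + 1)*(b + 4)*(b - 4)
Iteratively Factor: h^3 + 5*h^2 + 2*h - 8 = (h - 1)*(h^2 + 6*h + 8) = (h - 1)*(h + 4)*(h + 2)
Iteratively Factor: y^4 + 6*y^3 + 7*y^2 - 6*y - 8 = (y - 1)*(y^3 + 7*y^2 + 14*y + 8) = (y - 1)*(y + 1)*(y^2 + 6*y + 8) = (y - 1)*(y + 1)*(y + 4)*(y + 2)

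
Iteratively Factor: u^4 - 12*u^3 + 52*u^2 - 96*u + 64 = (u - 4)*(u^3 - 8*u^2 + 20*u - 16) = (u - 4)^2*(u^2 - 4*u + 4) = (u - 4)^2*(u - 2)*(u - 2)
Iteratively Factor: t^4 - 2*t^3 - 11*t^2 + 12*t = (t)*(t^3 - 2*t^2 - 11*t + 12) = t*(t + 3)*(t^2 - 5*t + 4) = t*(t - 4)*(t + 3)*(t - 1)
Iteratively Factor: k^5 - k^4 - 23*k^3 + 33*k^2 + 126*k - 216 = (k + 4)*(k^4 - 5*k^3 - 3*k^2 + 45*k - 54) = (k + 3)*(k + 4)*(k^3 - 8*k^2 + 21*k - 18) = (k - 3)*(k + 3)*(k + 4)*(k^2 - 5*k + 6) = (k - 3)*(k - 2)*(k + 3)*(k + 4)*(k - 3)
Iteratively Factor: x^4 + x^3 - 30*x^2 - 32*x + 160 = (x + 4)*(x^3 - 3*x^2 - 18*x + 40) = (x - 2)*(x + 4)*(x^2 - x - 20) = (x - 2)*(x + 4)^2*(x - 5)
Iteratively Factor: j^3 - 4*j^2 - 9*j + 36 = (j - 4)*(j^2 - 9) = (j - 4)*(j + 3)*(j - 3)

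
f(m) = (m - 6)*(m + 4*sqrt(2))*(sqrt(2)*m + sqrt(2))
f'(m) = sqrt(2)*(m - 6)*(m + 4*sqrt(2)) + (m - 6)*(sqrt(2)*m + sqrt(2)) + (m + 4*sqrt(2))*(sqrt(2)*m + sqrt(2)) = 3*sqrt(2)*m^2 - 10*sqrt(2)*m + 16*m - 40 - 6*sqrt(2)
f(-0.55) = -21.29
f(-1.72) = 30.95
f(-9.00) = -567.35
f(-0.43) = -27.09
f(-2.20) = 48.11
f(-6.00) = -29.12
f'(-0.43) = -48.50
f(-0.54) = -21.77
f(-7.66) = -257.72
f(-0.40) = -28.55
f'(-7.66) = 186.22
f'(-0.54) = -48.25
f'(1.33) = -38.51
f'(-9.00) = 278.45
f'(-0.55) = -48.22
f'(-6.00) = 93.10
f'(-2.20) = -32.04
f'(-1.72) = -39.13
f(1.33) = -107.52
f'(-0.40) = -48.55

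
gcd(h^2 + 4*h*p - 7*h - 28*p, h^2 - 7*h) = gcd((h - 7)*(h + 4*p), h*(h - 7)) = h - 7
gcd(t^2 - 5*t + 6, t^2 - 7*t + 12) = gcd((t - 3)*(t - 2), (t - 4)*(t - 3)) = t - 3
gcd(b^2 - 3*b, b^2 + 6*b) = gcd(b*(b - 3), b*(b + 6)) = b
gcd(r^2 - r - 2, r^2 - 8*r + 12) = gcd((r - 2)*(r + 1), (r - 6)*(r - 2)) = r - 2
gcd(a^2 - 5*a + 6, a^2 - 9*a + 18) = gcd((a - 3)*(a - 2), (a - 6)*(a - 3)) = a - 3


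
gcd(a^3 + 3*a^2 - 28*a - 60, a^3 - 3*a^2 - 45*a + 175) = a - 5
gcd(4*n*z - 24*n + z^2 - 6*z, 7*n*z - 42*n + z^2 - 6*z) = z - 6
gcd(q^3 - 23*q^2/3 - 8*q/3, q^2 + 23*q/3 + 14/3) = 1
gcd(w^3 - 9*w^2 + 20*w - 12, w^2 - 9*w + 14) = w - 2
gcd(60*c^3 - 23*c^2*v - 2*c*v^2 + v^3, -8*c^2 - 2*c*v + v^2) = -4*c + v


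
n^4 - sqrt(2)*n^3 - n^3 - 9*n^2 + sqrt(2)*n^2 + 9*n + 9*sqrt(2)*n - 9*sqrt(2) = (n - 3)*(n - 1)*(n + 3)*(n - sqrt(2))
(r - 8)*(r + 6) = r^2 - 2*r - 48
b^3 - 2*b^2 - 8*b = b*(b - 4)*(b + 2)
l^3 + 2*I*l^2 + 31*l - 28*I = (l - 4*I)*(l - I)*(l + 7*I)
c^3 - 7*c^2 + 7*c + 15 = (c - 5)*(c - 3)*(c + 1)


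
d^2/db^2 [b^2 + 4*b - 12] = 2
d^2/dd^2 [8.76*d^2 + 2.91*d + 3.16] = 17.5200000000000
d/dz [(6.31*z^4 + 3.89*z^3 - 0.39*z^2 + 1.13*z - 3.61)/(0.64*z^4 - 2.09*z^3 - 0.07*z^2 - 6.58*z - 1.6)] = (-15.6775*z^6 - 0.384199999999996*z^5 - 127.8164*z^4 - 77.6114*z^3 - 38.6614*z^2 + 0.7426*z - 25.5618)/(0.4096*z^8 - 2.6752*z^7 + 4.2785*z^6 - 8.1298*z^5 + 25.4613*z^4 + 7.6092*z^3 + 43.5204*z^2 + 21.056*z + 2.56)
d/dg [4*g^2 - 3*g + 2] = 8*g - 3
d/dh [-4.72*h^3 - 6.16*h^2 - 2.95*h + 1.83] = -14.16*h^2 - 12.32*h - 2.95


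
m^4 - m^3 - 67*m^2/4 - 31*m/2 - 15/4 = (m - 5)*(m + 1/2)^2*(m + 3)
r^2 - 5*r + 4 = (r - 4)*(r - 1)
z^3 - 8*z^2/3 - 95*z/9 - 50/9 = (z - 5)*(z + 2/3)*(z + 5/3)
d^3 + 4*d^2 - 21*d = d*(d - 3)*(d + 7)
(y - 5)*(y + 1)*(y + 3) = y^3 - y^2 - 17*y - 15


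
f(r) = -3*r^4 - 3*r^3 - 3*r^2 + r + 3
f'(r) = -12*r^3 - 9*r^2 - 6*r + 1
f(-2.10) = -42.89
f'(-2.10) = 85.04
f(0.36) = 2.78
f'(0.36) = -2.89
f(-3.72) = -462.30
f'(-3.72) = 516.52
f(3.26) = -468.40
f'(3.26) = -529.96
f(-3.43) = -329.90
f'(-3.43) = 399.94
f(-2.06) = -39.59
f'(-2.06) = 80.07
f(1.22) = -12.34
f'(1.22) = -41.51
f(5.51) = -3349.63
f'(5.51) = -2312.71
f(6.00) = -4635.00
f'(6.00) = -2951.00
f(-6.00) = -3351.00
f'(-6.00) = 2305.00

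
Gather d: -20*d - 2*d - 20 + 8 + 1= -22*d - 11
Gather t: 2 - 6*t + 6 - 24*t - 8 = -30*t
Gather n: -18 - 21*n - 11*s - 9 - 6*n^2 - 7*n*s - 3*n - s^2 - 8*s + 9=-6*n^2 + n*(-7*s - 24) - s^2 - 19*s - 18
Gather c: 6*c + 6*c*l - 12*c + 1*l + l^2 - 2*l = c*(6*l - 6) + l^2 - l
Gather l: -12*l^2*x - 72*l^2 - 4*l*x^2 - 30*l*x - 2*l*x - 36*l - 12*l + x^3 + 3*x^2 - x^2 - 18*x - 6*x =l^2*(-12*x - 72) + l*(-4*x^2 - 32*x - 48) + x^3 + 2*x^2 - 24*x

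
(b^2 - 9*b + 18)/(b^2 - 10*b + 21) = (b - 6)/(b - 7)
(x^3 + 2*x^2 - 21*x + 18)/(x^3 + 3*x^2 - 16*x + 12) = (x - 3)/(x - 2)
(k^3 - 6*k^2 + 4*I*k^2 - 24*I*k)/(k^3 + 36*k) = (k^2 + k*(-6 + 4*I) - 24*I)/(k^2 + 36)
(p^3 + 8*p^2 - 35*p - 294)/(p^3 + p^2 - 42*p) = (p + 7)/p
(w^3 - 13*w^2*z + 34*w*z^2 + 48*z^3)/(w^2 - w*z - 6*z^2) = (-w^3 + 13*w^2*z - 34*w*z^2 - 48*z^3)/(-w^2 + w*z + 6*z^2)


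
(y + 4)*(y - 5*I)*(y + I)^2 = y^4 + 4*y^3 - 3*I*y^3 + 9*y^2 - 12*I*y^2 + 36*y + 5*I*y + 20*I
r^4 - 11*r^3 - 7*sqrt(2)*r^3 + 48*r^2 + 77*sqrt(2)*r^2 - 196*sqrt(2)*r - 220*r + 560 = (r - 7)*(r - 4)*(r - 5*sqrt(2))*(r - 2*sqrt(2))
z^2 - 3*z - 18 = (z - 6)*(z + 3)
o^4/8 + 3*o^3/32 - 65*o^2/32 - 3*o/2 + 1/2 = (o/4 + 1)*(o/2 + 1/2)*(o - 4)*(o - 1/4)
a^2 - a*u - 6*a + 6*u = (a - 6)*(a - u)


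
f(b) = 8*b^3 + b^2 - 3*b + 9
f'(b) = 24*b^2 + 2*b - 3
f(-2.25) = -70.31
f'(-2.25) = 114.00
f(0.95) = 13.91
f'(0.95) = 20.56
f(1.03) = 15.71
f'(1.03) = 24.52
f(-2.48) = -99.43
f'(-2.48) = 139.65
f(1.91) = 62.66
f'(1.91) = 88.37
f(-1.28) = -2.30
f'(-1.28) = 33.76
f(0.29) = 8.41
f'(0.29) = -0.40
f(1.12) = 18.13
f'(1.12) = 29.35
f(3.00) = 225.00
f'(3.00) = 219.00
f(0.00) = 9.00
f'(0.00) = -3.00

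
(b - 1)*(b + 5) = b^2 + 4*b - 5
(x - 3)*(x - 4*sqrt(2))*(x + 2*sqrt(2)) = x^3 - 3*x^2 - 2*sqrt(2)*x^2 - 16*x + 6*sqrt(2)*x + 48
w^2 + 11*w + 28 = (w + 4)*(w + 7)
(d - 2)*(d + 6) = d^2 + 4*d - 12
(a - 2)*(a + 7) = a^2 + 5*a - 14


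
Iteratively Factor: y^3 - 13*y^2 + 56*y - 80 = (y - 4)*(y^2 - 9*y + 20) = (y - 5)*(y - 4)*(y - 4)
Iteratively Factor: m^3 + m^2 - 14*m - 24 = (m + 3)*(m^2 - 2*m - 8) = (m + 2)*(m + 3)*(m - 4)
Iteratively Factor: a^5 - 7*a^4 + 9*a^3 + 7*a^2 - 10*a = (a)*(a^4 - 7*a^3 + 9*a^2 + 7*a - 10) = a*(a - 2)*(a^3 - 5*a^2 - a + 5) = a*(a - 2)*(a + 1)*(a^2 - 6*a + 5) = a*(a - 2)*(a - 1)*(a + 1)*(a - 5)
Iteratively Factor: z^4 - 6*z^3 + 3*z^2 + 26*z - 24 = (z - 1)*(z^3 - 5*z^2 - 2*z + 24) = (z - 4)*(z - 1)*(z^2 - z - 6) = (z - 4)*(z - 3)*(z - 1)*(z + 2)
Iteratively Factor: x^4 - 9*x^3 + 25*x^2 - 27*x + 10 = (x - 1)*(x^3 - 8*x^2 + 17*x - 10) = (x - 2)*(x - 1)*(x^2 - 6*x + 5) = (x - 2)*(x - 1)^2*(x - 5)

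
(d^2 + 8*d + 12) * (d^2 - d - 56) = d^4 + 7*d^3 - 52*d^2 - 460*d - 672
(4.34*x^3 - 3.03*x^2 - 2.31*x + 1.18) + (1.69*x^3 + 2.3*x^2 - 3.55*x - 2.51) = 6.03*x^3 - 0.73*x^2 - 5.86*x - 1.33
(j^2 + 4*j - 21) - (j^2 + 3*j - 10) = j - 11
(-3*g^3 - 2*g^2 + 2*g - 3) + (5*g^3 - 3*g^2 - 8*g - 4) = 2*g^3 - 5*g^2 - 6*g - 7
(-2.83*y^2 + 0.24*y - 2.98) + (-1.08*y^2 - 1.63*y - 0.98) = -3.91*y^2 - 1.39*y - 3.96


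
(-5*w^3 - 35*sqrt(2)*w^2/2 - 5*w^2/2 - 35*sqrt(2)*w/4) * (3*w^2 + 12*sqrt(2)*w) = -15*w^5 - 225*sqrt(2)*w^4/2 - 15*w^4/2 - 420*w^3 - 225*sqrt(2)*w^3/4 - 210*w^2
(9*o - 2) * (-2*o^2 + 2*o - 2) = -18*o^3 + 22*o^2 - 22*o + 4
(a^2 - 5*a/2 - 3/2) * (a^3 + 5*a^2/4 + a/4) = a^5 - 5*a^4/4 - 35*a^3/8 - 5*a^2/2 - 3*a/8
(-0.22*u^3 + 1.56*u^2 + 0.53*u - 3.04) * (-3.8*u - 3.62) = 0.836*u^4 - 5.1316*u^3 - 7.6612*u^2 + 9.6334*u + 11.0048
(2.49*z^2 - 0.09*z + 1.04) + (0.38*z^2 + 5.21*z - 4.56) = 2.87*z^2 + 5.12*z - 3.52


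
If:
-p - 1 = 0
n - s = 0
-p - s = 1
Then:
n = 0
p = -1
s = 0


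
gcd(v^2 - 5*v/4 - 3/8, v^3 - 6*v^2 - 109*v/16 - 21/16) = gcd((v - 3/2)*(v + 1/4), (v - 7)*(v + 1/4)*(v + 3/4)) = v + 1/4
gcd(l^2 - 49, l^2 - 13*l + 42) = l - 7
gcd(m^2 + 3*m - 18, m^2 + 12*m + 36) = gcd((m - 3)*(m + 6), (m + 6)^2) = m + 6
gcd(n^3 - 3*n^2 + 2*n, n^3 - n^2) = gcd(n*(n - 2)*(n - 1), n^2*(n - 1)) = n^2 - n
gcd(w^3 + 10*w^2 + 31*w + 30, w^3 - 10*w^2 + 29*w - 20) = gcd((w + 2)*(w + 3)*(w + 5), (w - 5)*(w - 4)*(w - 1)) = 1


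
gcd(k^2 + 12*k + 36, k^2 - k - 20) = 1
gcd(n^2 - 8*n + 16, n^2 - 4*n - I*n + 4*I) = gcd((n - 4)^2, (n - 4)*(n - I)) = n - 4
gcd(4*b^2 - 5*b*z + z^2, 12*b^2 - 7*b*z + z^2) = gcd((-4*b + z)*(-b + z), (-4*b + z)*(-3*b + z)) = -4*b + z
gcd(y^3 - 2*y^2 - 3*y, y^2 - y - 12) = 1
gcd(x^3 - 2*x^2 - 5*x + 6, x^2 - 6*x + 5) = x - 1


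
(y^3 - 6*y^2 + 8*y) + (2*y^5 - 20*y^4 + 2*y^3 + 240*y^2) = 2*y^5 - 20*y^4 + 3*y^3 + 234*y^2 + 8*y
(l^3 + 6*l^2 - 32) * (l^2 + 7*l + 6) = l^5 + 13*l^4 + 48*l^3 + 4*l^2 - 224*l - 192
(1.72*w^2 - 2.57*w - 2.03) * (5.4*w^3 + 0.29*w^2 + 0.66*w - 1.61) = 9.288*w^5 - 13.3792*w^4 - 10.5721*w^3 - 5.0541*w^2 + 2.7979*w + 3.2683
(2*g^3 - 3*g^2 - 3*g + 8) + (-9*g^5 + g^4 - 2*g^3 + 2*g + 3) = -9*g^5 + g^4 - 3*g^2 - g + 11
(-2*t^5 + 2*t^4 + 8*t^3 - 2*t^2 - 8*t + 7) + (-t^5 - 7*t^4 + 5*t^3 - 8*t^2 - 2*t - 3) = -3*t^5 - 5*t^4 + 13*t^3 - 10*t^2 - 10*t + 4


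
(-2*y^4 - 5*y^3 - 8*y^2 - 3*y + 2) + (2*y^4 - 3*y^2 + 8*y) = -5*y^3 - 11*y^2 + 5*y + 2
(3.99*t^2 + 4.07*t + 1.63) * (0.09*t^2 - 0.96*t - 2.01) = 0.3591*t^4 - 3.4641*t^3 - 11.7804*t^2 - 9.7455*t - 3.2763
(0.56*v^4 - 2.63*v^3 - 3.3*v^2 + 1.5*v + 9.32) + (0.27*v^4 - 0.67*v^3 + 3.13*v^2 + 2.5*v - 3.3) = 0.83*v^4 - 3.3*v^3 - 0.17*v^2 + 4.0*v + 6.02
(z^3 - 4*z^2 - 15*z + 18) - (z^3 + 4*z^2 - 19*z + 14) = -8*z^2 + 4*z + 4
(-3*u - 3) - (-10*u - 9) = 7*u + 6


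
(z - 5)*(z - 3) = z^2 - 8*z + 15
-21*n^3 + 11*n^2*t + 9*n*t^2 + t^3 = (-n + t)*(3*n + t)*(7*n + t)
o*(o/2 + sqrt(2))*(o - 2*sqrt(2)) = o^3/2 - 4*o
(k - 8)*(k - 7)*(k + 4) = k^3 - 11*k^2 - 4*k + 224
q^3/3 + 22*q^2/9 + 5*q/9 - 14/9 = (q/3 + 1/3)*(q - 2/3)*(q + 7)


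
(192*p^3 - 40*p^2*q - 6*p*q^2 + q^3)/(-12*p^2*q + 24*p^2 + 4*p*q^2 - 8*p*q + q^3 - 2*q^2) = (-32*p^2 + 12*p*q - q^2)/(2*p*q - 4*p - q^2 + 2*q)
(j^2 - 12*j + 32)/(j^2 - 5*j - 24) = (j - 4)/(j + 3)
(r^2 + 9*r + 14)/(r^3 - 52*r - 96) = (r + 7)/(r^2 - 2*r - 48)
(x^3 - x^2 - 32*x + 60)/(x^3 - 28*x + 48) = (x - 5)/(x - 4)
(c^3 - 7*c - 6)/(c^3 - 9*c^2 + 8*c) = (c^3 - 7*c - 6)/(c*(c^2 - 9*c + 8))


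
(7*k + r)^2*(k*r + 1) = 49*k^3*r + 14*k^2*r^2 + 49*k^2 + k*r^3 + 14*k*r + r^2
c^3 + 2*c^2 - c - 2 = (c - 1)*(c + 1)*(c + 2)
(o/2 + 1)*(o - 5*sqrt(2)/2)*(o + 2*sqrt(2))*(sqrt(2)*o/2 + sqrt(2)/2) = sqrt(2)*o^4/4 - o^3/4 + 3*sqrt(2)*o^3/4 - 2*sqrt(2)*o^2 - 3*o^2/4 - 15*sqrt(2)*o/2 - o/2 - 5*sqrt(2)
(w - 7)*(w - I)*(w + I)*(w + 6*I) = w^4 - 7*w^3 + 6*I*w^3 + w^2 - 42*I*w^2 - 7*w + 6*I*w - 42*I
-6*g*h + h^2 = h*(-6*g + h)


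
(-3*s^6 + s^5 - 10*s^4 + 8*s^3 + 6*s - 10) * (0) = 0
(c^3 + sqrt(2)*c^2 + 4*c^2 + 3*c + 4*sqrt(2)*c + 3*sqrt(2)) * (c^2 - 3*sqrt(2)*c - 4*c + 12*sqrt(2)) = c^5 - 2*sqrt(2)*c^4 - 19*c^3 - 12*c^2 + 26*sqrt(2)*c^2 + 24*sqrt(2)*c + 78*c + 72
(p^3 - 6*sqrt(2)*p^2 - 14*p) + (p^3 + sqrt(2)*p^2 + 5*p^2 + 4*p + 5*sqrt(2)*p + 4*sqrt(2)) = 2*p^3 - 5*sqrt(2)*p^2 + 5*p^2 - 10*p + 5*sqrt(2)*p + 4*sqrt(2)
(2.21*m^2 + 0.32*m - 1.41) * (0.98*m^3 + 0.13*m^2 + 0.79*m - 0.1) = 2.1658*m^5 + 0.6009*m^4 + 0.4057*m^3 - 0.1515*m^2 - 1.1459*m + 0.141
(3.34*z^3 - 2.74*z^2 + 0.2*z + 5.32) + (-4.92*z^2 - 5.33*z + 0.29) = 3.34*z^3 - 7.66*z^2 - 5.13*z + 5.61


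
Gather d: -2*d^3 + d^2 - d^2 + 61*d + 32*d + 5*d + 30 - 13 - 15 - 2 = -2*d^3 + 98*d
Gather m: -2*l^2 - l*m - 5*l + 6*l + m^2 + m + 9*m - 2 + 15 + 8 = -2*l^2 + l + m^2 + m*(10 - l) + 21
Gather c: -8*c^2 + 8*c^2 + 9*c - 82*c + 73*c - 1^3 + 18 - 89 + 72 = 0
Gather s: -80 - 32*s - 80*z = -32*s - 80*z - 80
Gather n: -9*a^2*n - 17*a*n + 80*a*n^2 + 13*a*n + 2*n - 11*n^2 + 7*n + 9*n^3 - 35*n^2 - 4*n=9*n^3 + n^2*(80*a - 46) + n*(-9*a^2 - 4*a + 5)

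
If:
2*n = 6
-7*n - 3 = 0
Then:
No Solution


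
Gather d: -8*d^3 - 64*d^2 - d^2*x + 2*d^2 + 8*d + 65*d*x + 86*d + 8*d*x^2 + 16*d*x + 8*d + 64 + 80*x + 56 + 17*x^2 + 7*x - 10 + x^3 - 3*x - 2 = -8*d^3 + d^2*(-x - 62) + d*(8*x^2 + 81*x + 102) + x^3 + 17*x^2 + 84*x + 108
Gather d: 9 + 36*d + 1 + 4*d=40*d + 10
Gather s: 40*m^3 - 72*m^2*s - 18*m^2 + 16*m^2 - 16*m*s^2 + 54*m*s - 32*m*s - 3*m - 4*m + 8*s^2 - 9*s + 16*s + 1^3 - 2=40*m^3 - 2*m^2 - 7*m + s^2*(8 - 16*m) + s*(-72*m^2 + 22*m + 7) - 1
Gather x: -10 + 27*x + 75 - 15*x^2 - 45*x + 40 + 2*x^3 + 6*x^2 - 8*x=2*x^3 - 9*x^2 - 26*x + 105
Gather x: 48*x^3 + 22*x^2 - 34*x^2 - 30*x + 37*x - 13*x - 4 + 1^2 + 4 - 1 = 48*x^3 - 12*x^2 - 6*x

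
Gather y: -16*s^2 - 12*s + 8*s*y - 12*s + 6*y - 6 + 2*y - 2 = -16*s^2 - 24*s + y*(8*s + 8) - 8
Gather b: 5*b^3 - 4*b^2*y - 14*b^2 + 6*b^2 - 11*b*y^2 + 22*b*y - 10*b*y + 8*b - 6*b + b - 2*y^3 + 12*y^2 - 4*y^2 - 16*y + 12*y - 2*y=5*b^3 + b^2*(-4*y - 8) + b*(-11*y^2 + 12*y + 3) - 2*y^3 + 8*y^2 - 6*y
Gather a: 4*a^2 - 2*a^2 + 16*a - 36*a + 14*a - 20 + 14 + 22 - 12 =2*a^2 - 6*a + 4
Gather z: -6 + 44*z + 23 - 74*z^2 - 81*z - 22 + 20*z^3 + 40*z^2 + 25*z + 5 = 20*z^3 - 34*z^2 - 12*z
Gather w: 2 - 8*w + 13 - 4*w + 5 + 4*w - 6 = 14 - 8*w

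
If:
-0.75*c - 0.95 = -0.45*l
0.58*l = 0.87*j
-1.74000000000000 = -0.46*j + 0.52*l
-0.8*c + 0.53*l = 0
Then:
No Solution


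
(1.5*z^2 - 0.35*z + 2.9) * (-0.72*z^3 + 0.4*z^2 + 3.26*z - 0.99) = -1.08*z^5 + 0.852*z^4 + 2.662*z^3 - 1.466*z^2 + 9.8005*z - 2.871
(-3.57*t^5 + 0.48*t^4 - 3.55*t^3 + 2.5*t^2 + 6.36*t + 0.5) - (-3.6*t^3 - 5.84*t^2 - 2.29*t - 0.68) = -3.57*t^5 + 0.48*t^4 + 0.0500000000000003*t^3 + 8.34*t^2 + 8.65*t + 1.18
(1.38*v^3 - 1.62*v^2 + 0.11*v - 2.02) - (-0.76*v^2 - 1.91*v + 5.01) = 1.38*v^3 - 0.86*v^2 + 2.02*v - 7.03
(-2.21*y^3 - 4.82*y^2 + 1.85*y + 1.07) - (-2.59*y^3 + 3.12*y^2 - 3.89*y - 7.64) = 0.38*y^3 - 7.94*y^2 + 5.74*y + 8.71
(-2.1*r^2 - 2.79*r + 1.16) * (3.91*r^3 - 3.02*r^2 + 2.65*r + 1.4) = -8.211*r^5 - 4.5669*r^4 + 7.3964*r^3 - 13.8367*r^2 - 0.832*r + 1.624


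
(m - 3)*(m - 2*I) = m^2 - 3*m - 2*I*m + 6*I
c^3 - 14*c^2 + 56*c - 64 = (c - 8)*(c - 4)*(c - 2)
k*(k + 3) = k^2 + 3*k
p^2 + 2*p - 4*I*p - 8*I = (p + 2)*(p - 4*I)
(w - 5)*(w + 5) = w^2 - 25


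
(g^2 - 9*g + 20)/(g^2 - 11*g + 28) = (g - 5)/(g - 7)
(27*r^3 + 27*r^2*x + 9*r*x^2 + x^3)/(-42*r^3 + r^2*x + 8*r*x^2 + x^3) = (9*r^2 + 6*r*x + x^2)/(-14*r^2 + 5*r*x + x^2)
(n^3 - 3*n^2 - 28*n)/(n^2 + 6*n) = (n^2 - 3*n - 28)/(n + 6)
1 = 1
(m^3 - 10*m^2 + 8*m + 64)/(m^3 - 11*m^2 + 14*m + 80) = (m - 4)/(m - 5)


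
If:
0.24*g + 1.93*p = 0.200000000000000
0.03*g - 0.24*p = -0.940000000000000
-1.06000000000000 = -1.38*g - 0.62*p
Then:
No Solution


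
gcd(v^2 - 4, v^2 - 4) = v^2 - 4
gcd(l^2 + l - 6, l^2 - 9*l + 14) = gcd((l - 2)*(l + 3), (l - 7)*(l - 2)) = l - 2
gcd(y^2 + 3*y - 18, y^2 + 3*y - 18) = y^2 + 3*y - 18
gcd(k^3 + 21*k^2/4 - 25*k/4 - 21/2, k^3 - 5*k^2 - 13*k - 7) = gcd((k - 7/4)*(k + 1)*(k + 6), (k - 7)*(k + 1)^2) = k + 1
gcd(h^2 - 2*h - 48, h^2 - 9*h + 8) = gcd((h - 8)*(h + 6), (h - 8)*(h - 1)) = h - 8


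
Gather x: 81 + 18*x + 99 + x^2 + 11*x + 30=x^2 + 29*x + 210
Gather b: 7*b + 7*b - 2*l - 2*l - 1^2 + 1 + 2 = 14*b - 4*l + 2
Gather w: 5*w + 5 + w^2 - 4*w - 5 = w^2 + w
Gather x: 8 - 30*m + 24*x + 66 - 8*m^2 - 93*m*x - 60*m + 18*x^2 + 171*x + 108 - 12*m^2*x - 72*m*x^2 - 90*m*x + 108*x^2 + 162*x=-8*m^2 - 90*m + x^2*(126 - 72*m) + x*(-12*m^2 - 183*m + 357) + 182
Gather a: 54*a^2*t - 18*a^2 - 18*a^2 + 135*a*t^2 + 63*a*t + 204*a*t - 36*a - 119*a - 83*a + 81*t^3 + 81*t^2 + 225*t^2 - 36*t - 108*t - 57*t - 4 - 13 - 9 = a^2*(54*t - 36) + a*(135*t^2 + 267*t - 238) + 81*t^3 + 306*t^2 - 201*t - 26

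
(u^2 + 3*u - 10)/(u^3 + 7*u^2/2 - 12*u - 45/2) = 2*(u - 2)/(2*u^2 - 3*u - 9)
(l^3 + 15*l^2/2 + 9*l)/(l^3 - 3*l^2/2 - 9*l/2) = (l + 6)/(l - 3)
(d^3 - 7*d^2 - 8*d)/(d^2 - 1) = d*(d - 8)/(d - 1)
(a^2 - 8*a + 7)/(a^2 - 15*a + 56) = (a - 1)/(a - 8)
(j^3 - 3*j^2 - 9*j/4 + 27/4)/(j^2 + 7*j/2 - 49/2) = (4*j^3 - 12*j^2 - 9*j + 27)/(2*(2*j^2 + 7*j - 49))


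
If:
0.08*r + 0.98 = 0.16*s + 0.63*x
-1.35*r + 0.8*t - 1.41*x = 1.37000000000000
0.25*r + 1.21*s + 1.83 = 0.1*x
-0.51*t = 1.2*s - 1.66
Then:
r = 0.90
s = -1.53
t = 6.85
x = 2.06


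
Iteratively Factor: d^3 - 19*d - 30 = (d + 2)*(d^2 - 2*d - 15) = (d + 2)*(d + 3)*(d - 5)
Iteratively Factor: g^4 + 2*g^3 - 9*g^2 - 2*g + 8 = (g + 4)*(g^3 - 2*g^2 - g + 2) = (g - 1)*(g + 4)*(g^2 - g - 2) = (g - 1)*(g + 1)*(g + 4)*(g - 2)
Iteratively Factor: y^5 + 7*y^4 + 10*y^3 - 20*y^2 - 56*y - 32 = (y + 4)*(y^4 + 3*y^3 - 2*y^2 - 12*y - 8) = (y + 1)*(y + 4)*(y^3 + 2*y^2 - 4*y - 8) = (y + 1)*(y + 2)*(y + 4)*(y^2 - 4) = (y + 1)*(y + 2)^2*(y + 4)*(y - 2)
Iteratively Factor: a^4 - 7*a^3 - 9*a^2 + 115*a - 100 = (a - 5)*(a^3 - 2*a^2 - 19*a + 20) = (a - 5)*(a + 4)*(a^2 - 6*a + 5) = (a - 5)^2*(a + 4)*(a - 1)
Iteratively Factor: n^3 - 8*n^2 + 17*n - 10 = (n - 5)*(n^2 - 3*n + 2) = (n - 5)*(n - 2)*(n - 1)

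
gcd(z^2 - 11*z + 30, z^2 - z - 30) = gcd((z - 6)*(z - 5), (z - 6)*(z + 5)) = z - 6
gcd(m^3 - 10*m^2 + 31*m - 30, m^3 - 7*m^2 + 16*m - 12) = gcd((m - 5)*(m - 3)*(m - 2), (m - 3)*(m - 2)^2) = m^2 - 5*m + 6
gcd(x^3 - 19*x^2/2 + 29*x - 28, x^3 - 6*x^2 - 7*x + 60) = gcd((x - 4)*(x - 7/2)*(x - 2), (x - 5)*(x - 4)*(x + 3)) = x - 4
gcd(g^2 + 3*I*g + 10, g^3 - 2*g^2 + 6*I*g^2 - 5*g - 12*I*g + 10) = g + 5*I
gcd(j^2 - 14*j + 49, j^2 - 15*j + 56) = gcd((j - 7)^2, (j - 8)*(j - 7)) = j - 7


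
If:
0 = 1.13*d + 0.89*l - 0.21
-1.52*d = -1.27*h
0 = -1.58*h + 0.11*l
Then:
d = 0.01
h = 0.02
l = 0.22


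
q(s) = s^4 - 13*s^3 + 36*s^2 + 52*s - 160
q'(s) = 4*s^3 - 39*s^2 + 72*s + 52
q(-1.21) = -145.04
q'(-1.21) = -99.31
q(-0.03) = -161.53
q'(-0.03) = 49.80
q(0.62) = -116.87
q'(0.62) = 82.60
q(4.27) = 38.75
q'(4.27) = -40.23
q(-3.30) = 646.21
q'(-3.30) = -754.06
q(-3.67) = 958.05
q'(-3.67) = -935.25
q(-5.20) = 3102.11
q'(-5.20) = -1939.39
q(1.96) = -2.91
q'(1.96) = 73.42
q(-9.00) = 18326.00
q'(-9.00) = -6671.00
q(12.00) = 3920.00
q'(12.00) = 2212.00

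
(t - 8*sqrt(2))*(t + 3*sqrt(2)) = t^2 - 5*sqrt(2)*t - 48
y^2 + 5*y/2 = y*(y + 5/2)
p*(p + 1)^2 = p^3 + 2*p^2 + p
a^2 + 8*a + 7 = (a + 1)*(a + 7)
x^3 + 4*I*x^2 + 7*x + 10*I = (x - 2*I)*(x + I)*(x + 5*I)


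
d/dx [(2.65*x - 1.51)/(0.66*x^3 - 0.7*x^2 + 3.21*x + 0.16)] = (-3.498*x^3 + 4.8448*x^2 - 2.114*x + 5.2711)/(0.4356*x^6 - 0.924*x^5 + 4.7272*x^4 - 4.2828*x^3 + 10.0801*x^2 + 1.0272*x + 0.0256)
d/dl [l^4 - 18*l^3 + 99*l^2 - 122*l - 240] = 4*l^3 - 54*l^2 + 198*l - 122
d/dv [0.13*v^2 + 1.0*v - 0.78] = 0.26*v + 1.0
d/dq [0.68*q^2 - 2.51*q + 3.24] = 1.36*q - 2.51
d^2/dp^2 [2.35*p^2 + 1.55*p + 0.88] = 4.70000000000000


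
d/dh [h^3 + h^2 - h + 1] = 3*h^2 + 2*h - 1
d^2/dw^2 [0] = 0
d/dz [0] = 0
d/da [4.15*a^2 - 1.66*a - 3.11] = 8.3*a - 1.66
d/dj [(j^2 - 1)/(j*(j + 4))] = 2*(2*j^2 + j + 2)/(j^2*(j^2 + 8*j + 16))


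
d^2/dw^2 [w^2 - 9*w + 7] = 2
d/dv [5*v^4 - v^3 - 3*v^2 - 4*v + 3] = 20*v^3 - 3*v^2 - 6*v - 4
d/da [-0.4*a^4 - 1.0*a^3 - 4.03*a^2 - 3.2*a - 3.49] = -1.6*a^3 - 3.0*a^2 - 8.06*a - 3.2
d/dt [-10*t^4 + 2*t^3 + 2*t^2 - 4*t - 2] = -40*t^3 + 6*t^2 + 4*t - 4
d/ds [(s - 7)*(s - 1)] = 2*s - 8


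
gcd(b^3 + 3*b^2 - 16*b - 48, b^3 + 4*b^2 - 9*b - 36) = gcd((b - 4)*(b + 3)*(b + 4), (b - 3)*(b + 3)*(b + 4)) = b^2 + 7*b + 12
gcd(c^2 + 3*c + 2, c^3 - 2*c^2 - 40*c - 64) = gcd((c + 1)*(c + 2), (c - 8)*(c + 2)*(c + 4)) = c + 2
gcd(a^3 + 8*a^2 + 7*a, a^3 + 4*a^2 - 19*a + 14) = a + 7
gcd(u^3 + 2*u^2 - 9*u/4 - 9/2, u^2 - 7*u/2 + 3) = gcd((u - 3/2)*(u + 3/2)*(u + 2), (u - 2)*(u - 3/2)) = u - 3/2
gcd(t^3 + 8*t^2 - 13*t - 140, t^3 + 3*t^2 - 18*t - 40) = t^2 + t - 20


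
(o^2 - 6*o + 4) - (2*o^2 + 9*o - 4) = -o^2 - 15*o + 8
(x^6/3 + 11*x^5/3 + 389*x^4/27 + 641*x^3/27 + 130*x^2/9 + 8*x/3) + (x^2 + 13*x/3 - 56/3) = x^6/3 + 11*x^5/3 + 389*x^4/27 + 641*x^3/27 + 139*x^2/9 + 7*x - 56/3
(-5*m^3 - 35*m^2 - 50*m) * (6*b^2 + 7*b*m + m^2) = -30*b^2*m^3 - 210*b^2*m^2 - 300*b^2*m - 35*b*m^4 - 245*b*m^3 - 350*b*m^2 - 5*m^5 - 35*m^4 - 50*m^3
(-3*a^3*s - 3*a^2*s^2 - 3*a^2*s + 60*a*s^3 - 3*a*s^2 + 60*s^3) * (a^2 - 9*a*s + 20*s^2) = -3*a^5*s + 24*a^4*s^2 - 3*a^4*s + 27*a^3*s^3 + 24*a^3*s^2 - 600*a^2*s^4 + 27*a^2*s^3 + 1200*a*s^5 - 600*a*s^4 + 1200*s^5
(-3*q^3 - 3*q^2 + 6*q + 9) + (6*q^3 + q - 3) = 3*q^3 - 3*q^2 + 7*q + 6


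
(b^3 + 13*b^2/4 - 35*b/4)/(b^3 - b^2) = (4*b^2 + 13*b - 35)/(4*b*(b - 1))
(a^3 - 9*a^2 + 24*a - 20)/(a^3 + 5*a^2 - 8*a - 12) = (a^2 - 7*a + 10)/(a^2 + 7*a + 6)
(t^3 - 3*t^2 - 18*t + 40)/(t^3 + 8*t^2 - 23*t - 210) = (t^2 + 2*t - 8)/(t^2 + 13*t + 42)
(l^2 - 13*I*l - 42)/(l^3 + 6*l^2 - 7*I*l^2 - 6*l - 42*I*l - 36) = (l - 7*I)/(l^2 + l*(6 - I) - 6*I)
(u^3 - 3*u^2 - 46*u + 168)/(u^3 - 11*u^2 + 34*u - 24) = (u + 7)/(u - 1)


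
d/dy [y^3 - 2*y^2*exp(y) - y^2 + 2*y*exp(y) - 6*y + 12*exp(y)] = -2*y^2*exp(y) + 3*y^2 - 2*y*exp(y) - 2*y + 14*exp(y) - 6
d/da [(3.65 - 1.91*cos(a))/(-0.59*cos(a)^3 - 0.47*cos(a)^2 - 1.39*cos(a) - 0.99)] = (2.2538*cos(a)^3 - 5.5628*cos(a)^2 - 3.431*cos(a) - 6.9644)*sin(a)/(0.3481*cos(a)^6 + 0.5546*cos(a)^5 + 1.8611*cos(a)^4 + 2.4748*cos(a)^3 + 2.8627*cos(a)^2 + 2.7522*cos(a) + 0.9801)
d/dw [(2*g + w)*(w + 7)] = 2*g + 2*w + 7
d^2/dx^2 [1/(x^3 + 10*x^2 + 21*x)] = 2*(-x*(3*x + 10)*(x^2 + 10*x + 21) + (3*x^2 + 20*x + 21)^2)/(x^3*(x^2 + 10*x + 21)^3)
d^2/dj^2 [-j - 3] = 0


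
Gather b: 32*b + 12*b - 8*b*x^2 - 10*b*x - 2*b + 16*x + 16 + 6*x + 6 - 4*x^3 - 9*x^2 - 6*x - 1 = b*(-8*x^2 - 10*x + 42) - 4*x^3 - 9*x^2 + 16*x + 21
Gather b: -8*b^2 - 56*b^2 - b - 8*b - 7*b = -64*b^2 - 16*b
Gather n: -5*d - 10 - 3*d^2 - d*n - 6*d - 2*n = -3*d^2 - 11*d + n*(-d - 2) - 10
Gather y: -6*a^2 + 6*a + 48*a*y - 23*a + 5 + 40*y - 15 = -6*a^2 - 17*a + y*(48*a + 40) - 10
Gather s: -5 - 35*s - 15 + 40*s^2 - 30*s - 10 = 40*s^2 - 65*s - 30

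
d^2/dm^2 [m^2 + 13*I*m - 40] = 2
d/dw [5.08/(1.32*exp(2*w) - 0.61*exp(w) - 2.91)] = (3.0988 - 13.4112*exp(w))*exp(w)/(-1.32*exp(2*w) + 0.61*exp(w) + 2.91)^2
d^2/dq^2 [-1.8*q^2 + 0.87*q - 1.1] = -3.60000000000000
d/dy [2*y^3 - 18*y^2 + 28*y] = 6*y^2 - 36*y + 28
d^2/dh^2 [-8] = 0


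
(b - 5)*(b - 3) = b^2 - 8*b + 15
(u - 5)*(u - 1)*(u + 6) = u^3 - 31*u + 30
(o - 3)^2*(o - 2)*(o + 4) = o^4 - 4*o^3 - 11*o^2 + 66*o - 72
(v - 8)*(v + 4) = v^2 - 4*v - 32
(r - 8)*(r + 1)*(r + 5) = r^3 - 2*r^2 - 43*r - 40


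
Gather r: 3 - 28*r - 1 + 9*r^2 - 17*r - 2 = 9*r^2 - 45*r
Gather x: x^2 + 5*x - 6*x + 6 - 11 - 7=x^2 - x - 12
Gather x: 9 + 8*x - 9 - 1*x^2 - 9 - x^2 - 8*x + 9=-2*x^2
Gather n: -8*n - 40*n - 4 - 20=-48*n - 24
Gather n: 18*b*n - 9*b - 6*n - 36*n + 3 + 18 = -9*b + n*(18*b - 42) + 21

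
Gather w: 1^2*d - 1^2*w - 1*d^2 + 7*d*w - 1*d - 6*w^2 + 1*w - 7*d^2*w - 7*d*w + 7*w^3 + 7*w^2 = -7*d^2*w - d^2 + 7*w^3 + w^2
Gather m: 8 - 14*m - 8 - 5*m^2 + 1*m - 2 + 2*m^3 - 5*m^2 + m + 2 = 2*m^3 - 10*m^2 - 12*m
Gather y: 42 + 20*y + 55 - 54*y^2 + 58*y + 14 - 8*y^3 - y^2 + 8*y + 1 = -8*y^3 - 55*y^2 + 86*y + 112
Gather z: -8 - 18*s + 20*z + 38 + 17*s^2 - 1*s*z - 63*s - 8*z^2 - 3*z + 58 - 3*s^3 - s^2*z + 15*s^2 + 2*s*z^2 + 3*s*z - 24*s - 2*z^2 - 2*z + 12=-3*s^3 + 32*s^2 - 105*s + z^2*(2*s - 10) + z*(-s^2 + 2*s + 15) + 100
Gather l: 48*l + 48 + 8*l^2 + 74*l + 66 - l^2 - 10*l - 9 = 7*l^2 + 112*l + 105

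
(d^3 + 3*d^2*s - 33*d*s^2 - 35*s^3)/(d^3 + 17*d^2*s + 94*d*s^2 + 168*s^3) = (d^2 - 4*d*s - 5*s^2)/(d^2 + 10*d*s + 24*s^2)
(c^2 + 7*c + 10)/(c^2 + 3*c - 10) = (c + 2)/(c - 2)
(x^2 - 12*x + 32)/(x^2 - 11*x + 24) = (x - 4)/(x - 3)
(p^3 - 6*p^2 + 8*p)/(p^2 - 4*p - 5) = p*(-p^2 + 6*p - 8)/(-p^2 + 4*p + 5)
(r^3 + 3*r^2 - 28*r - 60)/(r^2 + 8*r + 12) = r - 5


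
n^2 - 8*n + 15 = (n - 5)*(n - 3)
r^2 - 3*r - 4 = (r - 4)*(r + 1)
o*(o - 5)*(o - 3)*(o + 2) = o^4 - 6*o^3 - o^2 + 30*o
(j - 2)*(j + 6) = j^2 + 4*j - 12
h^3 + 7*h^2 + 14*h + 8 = (h + 1)*(h + 2)*(h + 4)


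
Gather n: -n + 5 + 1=6 - n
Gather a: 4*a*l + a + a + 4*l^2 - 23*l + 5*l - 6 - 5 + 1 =a*(4*l + 2) + 4*l^2 - 18*l - 10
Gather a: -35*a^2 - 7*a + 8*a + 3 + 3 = -35*a^2 + a + 6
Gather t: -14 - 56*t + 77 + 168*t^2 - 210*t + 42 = 168*t^2 - 266*t + 105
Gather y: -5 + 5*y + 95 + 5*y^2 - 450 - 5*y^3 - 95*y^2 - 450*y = -5*y^3 - 90*y^2 - 445*y - 360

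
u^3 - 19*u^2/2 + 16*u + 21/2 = (u - 7)*(u - 3)*(u + 1/2)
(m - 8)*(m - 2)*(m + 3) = m^3 - 7*m^2 - 14*m + 48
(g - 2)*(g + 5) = g^2 + 3*g - 10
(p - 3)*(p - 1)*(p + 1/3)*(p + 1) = p^4 - 8*p^3/3 - 2*p^2 + 8*p/3 + 1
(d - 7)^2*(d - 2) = d^3 - 16*d^2 + 77*d - 98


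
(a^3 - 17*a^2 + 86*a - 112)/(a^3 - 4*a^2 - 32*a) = (a^2 - 9*a + 14)/(a*(a + 4))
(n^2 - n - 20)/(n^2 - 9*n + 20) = (n + 4)/(n - 4)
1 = 1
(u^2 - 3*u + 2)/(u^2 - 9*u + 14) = (u - 1)/(u - 7)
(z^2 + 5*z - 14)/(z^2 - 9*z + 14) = (z + 7)/(z - 7)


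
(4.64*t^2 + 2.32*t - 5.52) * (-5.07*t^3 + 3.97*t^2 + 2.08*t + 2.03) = -23.5248*t^5 + 6.6584*t^4 + 46.848*t^3 - 7.6696*t^2 - 6.772*t - 11.2056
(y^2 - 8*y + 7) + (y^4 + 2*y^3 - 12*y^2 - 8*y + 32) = y^4 + 2*y^3 - 11*y^2 - 16*y + 39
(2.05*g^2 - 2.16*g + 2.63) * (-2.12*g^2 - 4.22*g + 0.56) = -4.346*g^4 - 4.0718*g^3 + 4.6876*g^2 - 12.3082*g + 1.4728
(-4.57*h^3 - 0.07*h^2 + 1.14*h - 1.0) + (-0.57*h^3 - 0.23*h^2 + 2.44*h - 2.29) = -5.14*h^3 - 0.3*h^2 + 3.58*h - 3.29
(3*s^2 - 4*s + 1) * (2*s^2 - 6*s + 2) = 6*s^4 - 26*s^3 + 32*s^2 - 14*s + 2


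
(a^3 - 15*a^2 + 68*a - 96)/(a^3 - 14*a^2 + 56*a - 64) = (a - 3)/(a - 2)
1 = 1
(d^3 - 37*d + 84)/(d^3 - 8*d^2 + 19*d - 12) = (d + 7)/(d - 1)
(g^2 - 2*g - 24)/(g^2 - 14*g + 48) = (g + 4)/(g - 8)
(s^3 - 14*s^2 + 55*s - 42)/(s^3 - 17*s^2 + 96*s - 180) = (s^2 - 8*s + 7)/(s^2 - 11*s + 30)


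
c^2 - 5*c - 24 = (c - 8)*(c + 3)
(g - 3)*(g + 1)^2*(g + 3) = g^4 + 2*g^3 - 8*g^2 - 18*g - 9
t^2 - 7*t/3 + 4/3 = (t - 4/3)*(t - 1)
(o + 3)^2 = o^2 + 6*o + 9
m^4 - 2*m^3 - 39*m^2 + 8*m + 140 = (m - 7)*(m - 2)*(m + 2)*(m + 5)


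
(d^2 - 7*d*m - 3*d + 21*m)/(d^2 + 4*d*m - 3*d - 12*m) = (d - 7*m)/(d + 4*m)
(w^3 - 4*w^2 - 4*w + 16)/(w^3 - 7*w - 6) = (w^2 - 6*w + 8)/(w^2 - 2*w - 3)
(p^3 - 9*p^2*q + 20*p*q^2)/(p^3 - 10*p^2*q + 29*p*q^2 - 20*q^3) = p/(p - q)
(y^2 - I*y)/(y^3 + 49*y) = (y - I)/(y^2 + 49)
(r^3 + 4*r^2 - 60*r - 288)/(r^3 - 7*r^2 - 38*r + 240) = (r + 6)/(r - 5)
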